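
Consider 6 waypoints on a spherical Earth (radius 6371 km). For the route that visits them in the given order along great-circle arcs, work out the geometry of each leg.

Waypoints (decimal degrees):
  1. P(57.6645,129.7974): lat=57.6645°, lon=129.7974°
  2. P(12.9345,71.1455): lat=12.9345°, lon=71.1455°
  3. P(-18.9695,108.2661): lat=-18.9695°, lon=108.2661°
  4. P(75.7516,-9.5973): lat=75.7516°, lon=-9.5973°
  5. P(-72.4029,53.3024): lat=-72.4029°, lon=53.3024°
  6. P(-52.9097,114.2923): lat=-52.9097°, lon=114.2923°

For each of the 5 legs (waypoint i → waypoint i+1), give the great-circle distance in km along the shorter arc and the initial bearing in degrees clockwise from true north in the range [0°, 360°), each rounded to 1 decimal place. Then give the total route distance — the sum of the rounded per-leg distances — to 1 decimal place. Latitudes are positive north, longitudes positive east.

Leg 1: dist=6959.9 km, bearing=249.7°
Leg 2: dist=5396.8 km, bearing=130.4°
Leg 3: dist=12796.1 km, bearing=346.1°
Leg 4: dist=16998.5 km, bearing=143.8°
Leg 5: dist=3549.4 km, bearing=85.9°
Total: 45700.7 km

Leg 1: φ1=1.0064354, φ2=0.2257496, Δφ=-0.7806858, Δλ=-1.0236688 rad; a=sin²(Δφ/2)+cosφ1·cosφ2·sin²(Δλ/2)=0.2698359219; c=2·atan2(√a, √(1-a))=1.092431514; dist=6371·c=6959.881 ≈ 6959.9 km; running total=6959.9 km
Leg 1 bearing: y=sinΔλ·cosφ2=-0.83235293, x=cosφ1·sinφ2-sinφ1·cosφ2·cosΔλ=-0.30868526; θ=atan2(y, x)=-110.3477° <0 so +360° → 249.6523° ≈ 249.7°
Leg 2: φ1=0.2257496, φ2=-0.3310802, Δφ=-0.5568298, Δλ=0.6478767 rad; a=sin²(Δφ/2)+cosφ1·cosφ2·sin²(Δλ/2)=0.1689156484; c=2·atan2(√a, √(1-a))=0.847087159; dist=6371·c=5396.792 ≈ 5396.8 km; running total=12356.7 km
Leg 2 bearing: y=sinΔλ·cosφ2=0.57071997, x=cosφ1·sinφ2-sinφ1·cosφ2·cosΔλ=-0.48560408; θ=atan2(y, x)=130.3932° ≈ 130.4°
Leg 3: φ1=-0.3310802, φ2=1.3221148, Δφ=1.6531951, Δλ=-2.0571044 rad; a=sin²(Δφ/2)+cosφ1·cosφ2·sin²(Δλ/2)=0.7119243881; c=2·atan2(√a, √(1-a))=2.008486793; dist=6371·c=12796.069 ≈ 12796.1 km; running total=25152.8 km
Leg 3 bearing: y=sinΔλ·cosφ2=-0.21759142, x=cosφ1·sinφ2-sinφ1·cosφ2·cosΔλ=0.87920770; θ=atan2(y, x)=-13.9006° <0 so +360° → 346.0994° ≈ 346.1°
Leg 4: φ1=1.3221148, φ2=-1.2636690, Δφ=-2.5857838, Δλ=1.0978069 rad; a=sin²(Δφ/2)+cosφ1·cosφ2·sin²(Δλ/2)=0.9449930621; c=2·atan2(√a, √(1-a))=2.668111065; dist=6371·c=16998.536 ≈ 16998.5 km; running total=42151.3 km
Leg 4 bearing: y=sinΔλ·cosφ2=0.26912988, x=cosφ1·sinφ2-sinφ1·cosφ2·cosΔλ=-0.36809483; θ=atan2(y, x)=143.8279° ≈ 143.8°
Leg 5: φ1=-1.2636690, φ2=-0.9234485, Δφ=0.3402205, Δλ=1.0644746 rad; a=sin²(Δφ/2)+cosφ1·cosφ2·sin²(Δλ/2)=0.0756106670; c=2·atan2(√a, √(1-a))=0.557125192; dist=6371·c=3549.445 ≈ 3549.4 km; running total=45700.7 km
Leg 5 bearing: y=sinΔλ·cosφ2=0.52740794, x=cosφ1·sinφ2-sinφ1·cosφ2·cosΔλ=0.03762501; θ=atan2(y, x)=85.9195° ≈ 85.9°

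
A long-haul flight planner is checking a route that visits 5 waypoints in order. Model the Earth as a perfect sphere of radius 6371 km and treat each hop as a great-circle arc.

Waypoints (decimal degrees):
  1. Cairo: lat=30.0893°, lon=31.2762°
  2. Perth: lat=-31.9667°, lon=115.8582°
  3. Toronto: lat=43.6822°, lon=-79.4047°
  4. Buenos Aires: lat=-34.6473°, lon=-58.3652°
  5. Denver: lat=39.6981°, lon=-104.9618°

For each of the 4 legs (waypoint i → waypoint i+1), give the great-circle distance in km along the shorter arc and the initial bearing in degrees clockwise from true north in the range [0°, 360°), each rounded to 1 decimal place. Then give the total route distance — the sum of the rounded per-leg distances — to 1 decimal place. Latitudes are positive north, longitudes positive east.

Leg 1: dist=11265.2 km, bearing=120.5°
Leg 2: dist=18151.6 km, bearing=41.3°
Leg 3: dist=8966.9 km, bearing=162.6°
Leg 4: dist=9549.7 km, bearing=325.9°
Total: 47933.4 km

Leg 1: φ1=0.5251574, φ2=-0.5579242, Δφ=-1.0830815, Δλ=1.4762344 rad; a=sin²(Δφ/2)+cosφ1·cosφ2·sin²(Δλ/2)=0.5980594905; c=2·atan2(√a, √(1-a))=1.768194789; dist=6371·c=11265.169 ≈ 11265.2 km; running total=11265.2 km
Leg 1 bearing: y=sinΔλ·cosφ2=0.84456578, x=cosφ1·sinφ2-sinφ1·cosφ2·cosΔλ=-0.49824290; θ=atan2(y, x)=120.5380° ≈ 120.5°
Leg 2: φ1=-0.5579242, φ2=0.7623982, Δφ=1.3203224, Δλ=-3.4079805 rad; a=sin²(Δφ/2)+cosφ1·cosφ2·sin²(Δλ/2)=0.9787640220; c=2·atan2(√a, √(1-a))=2.849099738; dist=6371·c=18151.614 ≈ 18151.6 km; running total=29416.8 km
Leg 2 bearing: y=sinΔλ·cosφ2=0.19037646, x=cosφ1·sinφ2-sinφ1·cosφ2·cosΔλ=0.21655680; θ=atan2(y, x)=41.3189° ≈ 41.3°
Leg 3: φ1=0.7623982, φ2=-0.6047095, Δφ=-1.3671077, Δλ=0.3672085 rad; a=sin²(Δφ/2)+cosφ1·cosφ2·sin²(Δλ/2)=0.4186897754; c=2·atan2(√a, √(1-a))=1.407450450; dist=6371·c=8966.867 ≈ 8966.9 km; running total=38383.7 km
Leg 3 bearing: y=sinΔλ·cosφ2=0.29534701, x=cosφ1·sinφ2-sinφ1·cosφ2·cosΔλ=-0.94144821; θ=atan2(y, x)=162.5825° ≈ 162.6°
Leg 4: φ1=-0.6047095, φ2=0.6928626, Δφ=1.2975720, Δλ=-0.8132641 rad; a=sin²(Δφ/2)+cosφ1·cosφ2·sin²(Δλ/2)=0.4641008321; c=2·atan2(√a, √(1-a))=1.498936161; dist=6371·c=9549.722 ≈ 9549.7 km; running total=47933.4 km
Leg 4 bearing: y=sinΔλ·cosφ2=-0.55901025, x=cosφ1·sinφ2-sinφ1·cosφ2·cosΔλ=0.82604633; θ=atan2(y, x)=-34.0874° <0 so +360° → 325.9126° ≈ 325.9°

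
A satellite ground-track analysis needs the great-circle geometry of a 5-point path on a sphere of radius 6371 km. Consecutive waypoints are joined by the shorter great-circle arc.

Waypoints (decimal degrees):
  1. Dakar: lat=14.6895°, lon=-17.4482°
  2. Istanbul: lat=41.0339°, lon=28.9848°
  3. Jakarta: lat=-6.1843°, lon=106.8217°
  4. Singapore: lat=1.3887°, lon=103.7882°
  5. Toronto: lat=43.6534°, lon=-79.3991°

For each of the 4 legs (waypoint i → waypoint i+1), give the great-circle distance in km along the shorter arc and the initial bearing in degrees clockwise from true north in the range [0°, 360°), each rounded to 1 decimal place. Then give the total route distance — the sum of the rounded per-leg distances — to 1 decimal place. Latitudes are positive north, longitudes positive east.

Leg 1: φ1=0.2563801, φ2=0.7161767, Δφ=0.4597965, Δλ=0.8104087 rad; a=sin²(Δφ/2)+cosφ1·cosφ2·sin²(Δλ/2)=0.1653177930; c=2·atan2(√a, √(1-a))=0.837443377; dist=6371·c=5335.352 ≈ 5335.4 km; running total=5335.4 km
Leg 1 bearing: y=sinΔλ·cosφ2=0.54655777, x=cosφ1·sinφ2-sinφ1·cosφ2·cosΔλ=0.50321555; θ=atan2(y, x)=47.3642° ≈ 47.4°
Leg 2: φ1=0.7161767, φ2=-0.1079364, Δφ=-0.8241131, Δλ=1.3585102 rad; a=sin²(Δφ/2)+cosφ1·cosφ2·sin²(Δλ/2)=0.4563581482; c=2·atan2(√a, √(1-a))=1.483401414; dist=6371·c=9450.750 ≈ 9450.8 km; running total=14786.2 km
Leg 2 bearing: y=sinΔλ·cosφ2=0.97186295, x=cosφ1·sinφ2-sinφ1·cosφ2·cosΔλ=-0.21877835; θ=atan2(y, x)=102.6865° ≈ 102.7°
Leg 3: φ1=-0.1079364, φ2=0.0242374, Δφ=0.1321738, Δλ=-0.0529446 rad; a=sin²(Δφ/2)+cosφ1·cosφ2·sin²(Δλ/2)=0.0050574589; c=2·atan2(√a, √(1-a))=0.142351789; dist=6371·c=906.923 ≈ 906.9 km; running total=15693.1 km
Leg 3 bearing: y=sinΔλ·cosφ2=-0.05290429, x=cosφ1·sinφ2-sinφ1·cosφ2·cosΔλ=0.13163837; θ=atan2(y, x)=-21.8948° <0 so +360° → 338.1052° ≈ 338.1°
Leg 4: φ1=0.0242374, φ2=0.7618956, Δφ=0.7376582, Δλ=-3.1972215 rad; a=sin²(Δφ/2)+cosφ1·cosφ2·sin²(Δλ/2)=0.8527340656; c=2·atan2(√a, √(1-a))=2.353879766; dist=6371·c=14996.568 ≈ 14996.6 km; running total=30689.7 km
Leg 4 bearing: y=sinΔλ·cosφ2=0.04022834, x=cosφ1·sinφ2-sinφ1·cosφ2·cosΔλ=0.70759904; θ=atan2(y, x)=3.2539° ≈ 3.3°

Leg 1: dist=5335.4 km, bearing=47.4°
Leg 2: dist=9450.8 km, bearing=102.7°
Leg 3: dist=906.9 km, bearing=338.1°
Leg 4: dist=14996.6 km, bearing=3.3°
Total: 30689.7 km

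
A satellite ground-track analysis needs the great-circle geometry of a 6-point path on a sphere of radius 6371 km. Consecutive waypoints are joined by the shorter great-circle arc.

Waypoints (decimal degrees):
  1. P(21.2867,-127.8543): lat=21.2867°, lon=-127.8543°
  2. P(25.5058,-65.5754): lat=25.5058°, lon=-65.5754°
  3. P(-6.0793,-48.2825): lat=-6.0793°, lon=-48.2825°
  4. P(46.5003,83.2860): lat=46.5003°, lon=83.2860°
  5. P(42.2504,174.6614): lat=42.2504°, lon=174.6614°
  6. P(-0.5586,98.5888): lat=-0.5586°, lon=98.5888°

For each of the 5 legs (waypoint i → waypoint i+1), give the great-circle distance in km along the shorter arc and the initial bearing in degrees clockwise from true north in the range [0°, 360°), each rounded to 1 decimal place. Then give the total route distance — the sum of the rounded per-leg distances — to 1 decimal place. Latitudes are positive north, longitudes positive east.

Leg 1: φ1=0.3715230, φ2=0.4451602, Δφ=0.0736372, Δλ=1.0869719 rad; a=sin²(Δφ/2)+cosφ1·cosφ2·sin²(Δλ/2)=0.2262428002; c=2·atan2(√a, √(1-a))=0.991405362; dist=6371·c=6316.244 ≈ 6316.2 km; running total=6316.2 km
Leg 1 bearing: y=sinΔλ·cosφ2=0.79895011, x=cosφ1·sinφ2-sinφ1·cosφ2·cosΔλ=0.24881057; θ=atan2(y, x)=72.7023° ≈ 72.7°
Leg 2: φ1=0.4451602, φ2=-0.1061038, Δφ=-0.5512640, Δλ=0.3018180 rad; a=sin²(Δφ/2)+cosφ1·cosφ2·sin²(Δλ/2)=0.0943522057; c=2·atan2(√a, √(1-a))=0.624431547; dist=6371·c=3978.253 ≈ 3978.3 km; running total=10294.5 km
Leg 2 bearing: y=sinΔλ·cosφ2=0.29558487, x=cosφ1·sinφ2-sinφ1·cosφ2·cosΔλ=-0.50440961; θ=atan2(y, x)=149.6296° ≈ 149.6°
Leg 3: φ1=-0.1061038, φ2=0.8115833, Δφ=0.9176871, Δλ=2.2963035 rad; a=sin²(Δφ/2)+cosφ1·cosφ2·sin²(Δλ/2)=0.7654917778; c=2·atan2(√a, √(1-a))=2.130557170; dist=6371·c=13573.780 ≈ 13573.8 km; running total=23868.3 km
Leg 3 bearing: y=sinΔλ·cosφ2=0.51499858, x=cosφ1·sinφ2-sinφ1·cosφ2·cosΔλ=0.67292862; θ=atan2(y, x)=37.4272° ≈ 37.4°
Leg 4: φ1=0.8115833, φ2=0.7374086, Δφ=-0.0741747, Δλ=1.5948016 rad; a=sin²(Δφ/2)+cosφ1·cosφ2·sin²(Δλ/2)=0.2622531593; c=2·atan2(√a, √(1-a))=1.075271199; dist=6371·c=6850.553 ≈ 6850.6 km; running total=30718.9 km
Leg 4 bearing: y=sinΔλ·cosφ2=0.74000017, x=cosφ1·sinφ2-sinφ1·cosφ2·cosΔλ=0.47571579; θ=atan2(y, x)=57.2647° ≈ 57.3°
Leg 5: φ1=0.7374086, φ2=-0.0097494, Δφ=-0.7471580, Δλ=-1.3277173 rad; a=sin²(Δφ/2)+cosφ1·cosφ2·sin²(Δλ/2)=0.4141999850; c=2·atan2(√a, √(1-a))=1.398342766; dist=6371·c=8908.842 ≈ 8908.8 km; running total=39627.7 km
Leg 5 bearing: y=sinΔλ·cosφ2=-0.97055536, x=cosφ1·sinφ2-sinφ1·cosφ2·cosΔλ=-0.16904355; θ=atan2(y, x)=-99.8802° <0 so +360° → 260.1198° ≈ 260.1°

Leg 1: dist=6316.2 km, bearing=72.7°
Leg 2: dist=3978.3 km, bearing=149.6°
Leg 3: dist=13573.8 km, bearing=37.4°
Leg 4: dist=6850.6 km, bearing=57.3°
Leg 5: dist=8908.8 km, bearing=260.1°
Total: 39627.7 km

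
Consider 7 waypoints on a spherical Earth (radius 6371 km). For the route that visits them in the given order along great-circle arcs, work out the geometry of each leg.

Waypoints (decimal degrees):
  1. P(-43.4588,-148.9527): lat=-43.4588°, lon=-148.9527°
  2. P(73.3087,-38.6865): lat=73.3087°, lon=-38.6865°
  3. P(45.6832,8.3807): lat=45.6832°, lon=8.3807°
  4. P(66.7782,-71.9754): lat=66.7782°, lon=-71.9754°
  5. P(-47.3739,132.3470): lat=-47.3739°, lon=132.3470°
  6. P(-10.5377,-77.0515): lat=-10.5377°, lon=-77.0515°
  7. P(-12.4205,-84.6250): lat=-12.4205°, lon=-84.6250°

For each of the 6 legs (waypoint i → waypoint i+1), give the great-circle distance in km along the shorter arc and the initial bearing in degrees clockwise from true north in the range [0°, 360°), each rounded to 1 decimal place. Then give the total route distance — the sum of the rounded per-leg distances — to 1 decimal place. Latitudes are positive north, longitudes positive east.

Leg 1: dist=15231.0 km, bearing=23.3°
Leg 2: dist=3859.9 km, bearing=116.1°
Leg 3: dist=5034.7 km, bearing=326.8°
Leg 4: dist=17441.2 km, bearing=314.8°
Leg 5: dist=12949.2 km, bearing=147.4°
Leg 6: dist=851.4 km, bearing=255.0°
Total: 55367.4 km

Leg 1: φ1=-0.7584991, φ2=1.2794782, Δφ=2.0379773, Δλ=1.9245082 rad; a=sin²(Δφ/2)+cosφ1·cosφ2·sin²(Δλ/2)=0.8655328566; c=2·atan2(√a, √(1-a))=2.390678899; dist=6371·c=15231.015 ≈ 15231.0 km; running total=15231.0 km
Leg 1 bearing: y=sinΔλ·cosφ2=0.26943458, x=cosφ1·sinφ2-sinφ1·cosφ2·cosΔλ=0.62685559; θ=atan2(y, x)=23.2590° ≈ 23.3°
Leg 2: φ1=1.2794782, φ2=0.7973223, Δφ=-0.4821559, Δλ=0.8214776 rad; a=sin²(Δφ/2)+cosφ1·cosφ2·sin²(Δλ/2)=0.0889918723; c=2·atan2(√a, √(1-a))=0.605853683; dist=6371·c=3859.894 ≈ 3859.9 km; running total=19090.9 km
Leg 2 bearing: y=sinΔλ·cosφ2=0.51150053, x=cosφ1·sinφ2-sinφ1·cosφ2·cosΔλ=-0.25031277; θ=atan2(y, x)=116.0757° ≈ 116.1°
Leg 3: φ1=0.7973223, φ2=1.1654995, Δφ=0.3681772, Δλ=-1.4024785 rad; a=sin²(Δφ/2)+cosφ1·cosφ2·sin²(Δλ/2)=0.1481652588; c=2·atan2(√a, √(1-a))=0.790247499; dist=6371·c=5034.667 ≈ 5034.7 km; running total=24125.6 km
Leg 3 bearing: y=sinΔλ·cosφ2=-0.38871945, x=cosφ1·sinφ2-sinφ1·cosφ2·cosΔλ=0.59476587; θ=atan2(y, x)=-33.1673° <0 so +360° → 326.8327° ≈ 326.8°
Leg 4: φ1=1.1654995, φ2=-0.8268305, Δφ=-1.9923300, Δλ=3.5660986 rad; a=sin²(Δφ/2)+cosφ1·cosφ2·sin²(Δλ/2)=0.9597488842; c=2·atan2(√a, √(1-a))=2.737597264; dist=6371·c=17441.232 ≈ 17441.2 km; running total=41566.8 km
Leg 4 bearing: y=sinΔλ·cosφ2=-0.27892342, x=cosφ1·sinφ2-sinφ1·cosφ2·cosΔλ=0.27699383; θ=atan2(y, x)=-45.1989° <0 so +360° → 314.8011° ≈ 314.8°
Leg 5: φ1=-0.8268305, φ2=-0.1839176, Δφ=0.6429130, Δλ=-3.6546933 rad; a=sin²(Δφ/2)+cosφ1·cosφ2·sin²(Δλ/2)=0.7227455371; c=2·atan2(√a, √(1-a))=2.032519024; dist=6371·c=12949.179 ≈ 12949.2 km; running total=54516.0 km
Leg 5 bearing: y=sinΔλ·cosφ2=0.48260213, x=cosφ1·sinφ2-sinφ1·cosφ2·cosΔλ=-0.75407751; θ=atan2(y, x)=147.3812° ≈ 147.4°
Leg 6: φ1=-0.1839176, φ2=-0.2167786, Δφ=-0.0328611, Δλ=-0.1321825 rad; a=sin²(Δφ/2)+cosφ1·cosφ2·sin²(Δλ/2)=0.0044577126; c=2·atan2(√a, √(1-a))=0.133631615; dist=6371·c=851.367 ≈ 851.4 km; running total=55367.4 km
Leg 6 bearing: y=sinΔλ·cosφ2=-0.12871325, x=cosφ1·sinφ2-sinφ1·cosφ2·cosΔλ=-0.03441316; θ=atan2(y, x)=-104.9687° <0 so +360° → 255.0313° ≈ 255.0°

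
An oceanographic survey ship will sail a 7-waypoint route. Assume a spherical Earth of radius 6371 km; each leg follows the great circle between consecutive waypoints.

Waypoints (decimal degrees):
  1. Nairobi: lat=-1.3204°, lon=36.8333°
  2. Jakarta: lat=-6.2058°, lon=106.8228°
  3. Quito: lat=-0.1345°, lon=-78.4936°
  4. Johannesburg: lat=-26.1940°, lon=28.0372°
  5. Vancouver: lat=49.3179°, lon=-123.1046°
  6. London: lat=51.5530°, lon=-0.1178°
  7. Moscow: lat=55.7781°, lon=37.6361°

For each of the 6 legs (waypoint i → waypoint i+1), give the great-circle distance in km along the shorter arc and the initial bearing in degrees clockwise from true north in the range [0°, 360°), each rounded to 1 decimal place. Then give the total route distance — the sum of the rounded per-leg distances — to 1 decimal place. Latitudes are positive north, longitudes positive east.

Leg 1: φ1=-0.0230453, φ2=-0.1083116, Δφ=-0.0852663, Δλ=1.2215472 rad; a=sin²(Δφ/2)+cosφ1·cosφ2·sin²(Δλ/2)=0.3287061221; c=2·atan2(√a, √(1-a))=1.221126369; dist=6371·c=7779.796 ≈ 7779.8 km; running total=7779.8 km
Leg 1 bearing: y=sinΔλ·cosφ2=0.93412372, x=cosφ1·sinφ2-sinφ1·cosφ2·cosΔλ=-0.10023226; θ=atan2(y, x)=96.1245° ≈ 96.1°
Leg 2: φ1=-0.1083116, φ2=-0.0023475, Δφ=0.1059642, Δλ=-3.2343813 rad; a=sin²(Δφ/2)+cosφ1·cosφ2·sin²(Δλ/2)=0.9948034820; c=2·atan2(√a, √(1-a))=2.997293737; dist=6371·c=19095.758 ≈ 19095.8 km; running total=26875.6 km
Leg 2 bearing: y=sinΔλ·cosφ2=0.09265534, x=cosφ1·sinφ2-sinφ1·cosφ2·cosΔλ=-0.10996838; θ=atan2(y, x)=139.8837° ≈ 139.9°
Leg 3: φ1=-0.0023475, φ2=-0.4571715, Δφ=-0.4548241, Δλ=1.8593132 rad; a=sin²(Δφ/2)+cosφ1·cosφ2·sin²(Δλ/2)=0.6271369141; c=2·atan2(√a, √(1-a))=1.827893105; dist=6371·c=11645.507 ≈ 11645.5 km; running total=38521.1 km
Leg 3 bearing: y=sinΔλ·cosφ2=0.86021624, x=cosφ1·sinφ2-sinφ1·cosφ2·cosΔλ=-0.44201001; θ=atan2(y, x)=117.1957° ≈ 117.2°
Leg 4: φ1=-0.4571715, φ2=0.8607597, Δφ=1.3179313, Δλ=-2.6379220 rad; a=sin²(Δφ/2)+cosφ1·cosφ2·sin²(Δλ/2)=0.9235103854; c=2·atan2(√a, √(1-a))=2.581151645; dist=6371·c=16444.517 ≈ 16444.5 km; running total=54965.6 km
Leg 4 bearing: y=sinΔλ·cosφ2=-0.31461677, x=cosφ1·sinφ2-sinφ1·cosφ2·cosΔλ=0.42845315; θ=atan2(y, x)=-36.2902° <0 so +360° → 323.7098° ≈ 323.7°
Leg 5: φ1=0.8607597, φ2=0.8997696, Δφ=0.0390099, Δλ=2.1465246 rad; a=sin²(Δφ/2)+cosφ1·cosφ2·sin²(Δλ/2)=0.3133787542; c=2·atan2(√a, √(1-a))=1.188294686; dist=6371·c=7570.625 ≈ 7570.6 km; running total=62536.2 km
Leg 5 bearing: y=sinΔλ·cosφ2=0.52155535, x=cosφ1·sinφ2-sinφ1·cosφ2·cosΔλ=0.76724837; θ=atan2(y, x)=34.2068° ≈ 34.2°
Leg 6: φ1=0.8997696, φ2=0.9735115, Δφ=0.0737419, Δλ=0.6589299 rad; a=sin²(Δφ/2)+cosφ1·cosφ2·sin²(Δλ/2)=0.0379635021; c=2·atan2(√a, √(1-a))=0.392193229; dist=6371·c=2498.663 ≈ 2498.7 km; running total=65034.9 km
Leg 6 bearing: y=sinΔλ·cosφ2=0.34434094, x=cosφ1·sinφ2-sinφ1·cosφ2·cosΔλ=0.16588675; θ=atan2(y, x)=64.2775° ≈ 64.3°

Leg 1: dist=7779.8 km, bearing=96.1°
Leg 2: dist=19095.8 km, bearing=139.9°
Leg 3: dist=11645.5 km, bearing=117.2°
Leg 4: dist=16444.5 km, bearing=323.7°
Leg 5: dist=7570.6 km, bearing=34.2°
Leg 6: dist=2498.7 km, bearing=64.3°
Total: 65034.9 km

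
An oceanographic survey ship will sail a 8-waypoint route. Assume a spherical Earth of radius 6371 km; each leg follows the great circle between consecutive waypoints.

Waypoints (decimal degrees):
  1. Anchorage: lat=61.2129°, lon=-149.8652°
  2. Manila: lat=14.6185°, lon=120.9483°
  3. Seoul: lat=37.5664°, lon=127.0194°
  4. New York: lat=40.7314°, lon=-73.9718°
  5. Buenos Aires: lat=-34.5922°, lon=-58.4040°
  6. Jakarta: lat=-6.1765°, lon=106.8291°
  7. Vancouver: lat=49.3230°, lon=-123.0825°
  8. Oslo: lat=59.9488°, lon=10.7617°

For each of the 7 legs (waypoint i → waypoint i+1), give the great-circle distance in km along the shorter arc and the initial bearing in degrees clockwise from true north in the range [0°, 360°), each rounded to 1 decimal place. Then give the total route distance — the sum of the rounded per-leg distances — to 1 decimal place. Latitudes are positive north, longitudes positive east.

Leg 1: dist=8543.3 km, bearing=276.5°
Leg 2: dist=2621.1 km, bearing=12.1°
Leg 3: dist=11050.4 km, bearing=16.0°
Leg 4: dist=8525.9 km, bearing=166.9°
Leg 5: dist=15224.1 km, bearing=158.2°
Leg 6: dist=13335.3 km, bearing=35.1°
Leg 7: dist=7173.2 km, bearing=23.6°
Total: 66473.3 km

Leg 1: φ1=1.0683666, φ2=0.2551410, Δφ=-0.8132257, Δλ=4.7265872 rad; a=sin²(Δφ/2)+cosφ1·cosφ2·sin²(Δλ/2)=0.3860965350; c=2·atan2(√a, √(1-a))=1.340971531; dist=6371·c=8543.330 ≈ 8543.3 km; running total=8543.3 km
Leg 1 bearing: y=sinΔλ·cosφ2=-0.96753020, x=cosφ1·sinφ2-sinφ1·cosφ2·cosΔλ=0.10949573; θ=atan2(y, x)=-83.5433° <0 so +360° → 276.4567° ≈ 276.5°
Leg 2: φ1=0.2551410, φ2=0.6556574, Δφ=0.4005164, Δλ=0.1059607 rad; a=sin²(Δφ/2)+cosφ1·cosφ2·sin²(Δλ/2)=0.0417209709; c=2·atan2(√a, √(1-a))=0.411409535; dist=6371·c=2621.090 ≈ 2621.1 km; running total=11164.4 km
Leg 2 bearing: y=sinΔλ·cosφ2=0.08383237, x=cosφ1·sinφ2-sinφ1·cosφ2·cosΔλ=0.39101593; θ=atan2(y, x)=12.1008° ≈ 12.1°
Leg 3: φ1=0.6556574, φ2=0.7108970, Δφ=0.0552397, Δλ=-3.5079582 rad; a=sin²(Δφ/2)+cosφ1·cosφ2·sin²(Δλ/2)=0.5814815230; c=2·atan2(√a, √(1-a))=1.734489432; dist=6371·c=11050.432 ≈ 11050.4 km; running total=22214.8 km
Leg 3 bearing: y=sinΔλ·cosφ2=0.27145428, x=cosφ1·sinφ2-sinφ1·cosφ2·cosΔλ=0.94855449; θ=atan2(y, x)=15.9699° ≈ 16.0°
Leg 4: φ1=0.7108970, φ2=-0.6037478, Δφ=-1.3146448, Δλ=0.2717094 rad; a=sin²(Δφ/2)+cosφ1·cosφ2·sin²(Δλ/2)=0.3847629758; c=2·atan2(√a, √(1-a))=1.338231508; dist=6371·c=8525.873 ≈ 8525.9 km; running total=30740.7 km
Leg 4 bearing: y=sinΔλ·cosφ2=0.22093284, x=cosφ1·sinφ2-sinφ1·cosφ2·cosΔλ=-0.94766576; θ=atan2(y, x)=166.8768° ≈ 166.9°
Leg 5: φ1=-0.6037478, φ2=-0.1078003, Δφ=0.4959475, Δλ=2.8838616 rad; a=sin²(Δφ/2)+cosφ1·cosφ2·sin²(Δλ/2)=0.8651598214; c=2·atan2(√a, √(1-a))=2.389586086; dist=6371·c=15224.053 ≈ 15224.1 km; running total=45964.8 km
Leg 5 bearing: y=sinΔλ·cosφ2=0.25340760, x=cosφ1·sinφ2-sinφ1·cosφ2·cosΔλ=-0.63436410; θ=atan2(y, x)=158.2249° ≈ 158.2°
Leg 6: φ1=-0.1078003, φ2=0.8608487, Δφ=0.9686490, Δλ=-4.0127144 rad; a=sin²(Δφ/2)+cosφ1·cosφ2·sin²(Δλ/2)=0.7494477654; c=2·atan2(√a, √(1-a))=2.093120240; dist=6371·c=13335.269 ≈ 13335.3 km; running total=59300.1 km
Leg 6 bearing: y=sinΔλ·cosφ2=0.49865618, x=cosφ1·sinφ2-sinφ1·cosφ2·cosΔλ=0.70883373; θ=atan2(y, x)=35.1259° ≈ 35.1°
Leg 7: φ1=0.8608487, φ2=1.0463039, Δφ=0.1854552, Δλ=2.3360220 rad; a=sin²(Δφ/2)+cosφ1·cosφ2·sin²(Δλ/2)=0.2848234869; c=2·atan2(√a, √(1-a))=1.125912491; dist=6371·c=7173.188 ≈ 7173.2 km; running total=66473.3 km
Leg 7 bearing: y=sinΔλ·cosφ2=0.36117104, x=cosφ1·sinφ2-sinφ1·cosφ2·cosΔλ=0.82725556; θ=atan2(y, x)=23.5856° ≈ 23.6°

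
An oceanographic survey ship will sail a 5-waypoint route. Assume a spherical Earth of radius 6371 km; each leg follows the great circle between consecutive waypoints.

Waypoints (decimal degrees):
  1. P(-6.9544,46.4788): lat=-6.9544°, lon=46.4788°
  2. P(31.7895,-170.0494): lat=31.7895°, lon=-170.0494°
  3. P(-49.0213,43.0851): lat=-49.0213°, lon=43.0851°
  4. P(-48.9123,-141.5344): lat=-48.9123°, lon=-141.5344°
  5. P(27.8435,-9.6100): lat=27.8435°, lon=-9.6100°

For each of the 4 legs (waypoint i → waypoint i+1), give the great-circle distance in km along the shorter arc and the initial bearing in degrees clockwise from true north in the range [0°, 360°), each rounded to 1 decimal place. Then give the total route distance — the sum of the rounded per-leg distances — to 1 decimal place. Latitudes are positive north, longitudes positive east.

Leg 1: φ1=-0.1213772, φ2=0.5548314, Δφ=0.6762086, Δλ=-3.7791300 rad; a=sin²(Δφ/2)+cosφ1·cosφ2·sin²(Δλ/2)=0.8708901382; c=2·atan2(√a, √(1-a))=2.406517384; dist=6371·c=15331.922 ≈ 15331.9 km; running total=15331.9 km
Leg 1 bearing: y=sinΔλ·cosφ2=0.50592921, x=cosφ1·sinφ2-sinφ1·cosφ2·cosΔλ=0.44022456; θ=atan2(y, x)=48.9725° ≈ 49.0°
Leg 2: φ1=0.5548314, φ2=-0.8555831, Δφ=-1.4104145, Δλ=3.7198988 rad; a=sin²(Δφ/2)+cosφ1·cosφ2·sin²(Δλ/2)=0.9322371914; c=2·atan2(√a, √(1-a))=2.614900120; dist=6371·c=16659.529 ≈ 16659.5 km; running total=31991.4 km
Leg 2 bearing: y=sinΔλ·cosφ2=-0.35845260, x=cosφ1·sinφ2-sinφ1·cosφ2·cosΔλ=-0.35241421; θ=atan2(y, x)=-134.5133° <0 so +360° → 225.4867° ≈ 225.5°
Leg 3: φ1=-0.8555831, φ2=-0.8536807, Δφ=0.0019024, Δλ=-3.2222181 rad; a=sin²(Δφ/2)+cosφ1·cosφ2·sin²(Δλ/2)=0.4302872822; c=2·atan2(√a, √(1-a))=1.430915168; dist=6371·c=9116.361 ≈ 9116.4 km; running total=41107.8 km
Leg 3 bearing: y=sinΔλ·cosφ2=0.05293076, x=cosφ1·sinφ2-sinφ1·cosφ2·cosΔλ=-0.98881691; θ=atan2(y, x)=176.9359° ≈ 176.9°
Leg 4: φ1=-0.8536807, φ2=0.4859608, Δφ=1.3396414, Δλ=2.3025151 rad; a=sin²(Δφ/2)+cosφ1·cosφ2·sin²(Δλ/2)=0.8701512881; c=2·atan2(√a, √(1-a))=2.404316653; dist=6371·c=15317.901 ≈ 15317.9 km; running total=56425.7 km
Leg 4 bearing: y=sinΔλ·cosφ2=0.65788855, x=cosφ1·sinφ2-sinφ1·cosφ2·cosΔλ=-0.13832840; θ=atan2(y, x)=101.8741° ≈ 101.9°

Leg 1: dist=15331.9 km, bearing=49.0°
Leg 2: dist=16659.5 km, bearing=225.5°
Leg 3: dist=9116.4 km, bearing=176.9°
Leg 4: dist=15317.9 km, bearing=101.9°
Total: 56425.7 km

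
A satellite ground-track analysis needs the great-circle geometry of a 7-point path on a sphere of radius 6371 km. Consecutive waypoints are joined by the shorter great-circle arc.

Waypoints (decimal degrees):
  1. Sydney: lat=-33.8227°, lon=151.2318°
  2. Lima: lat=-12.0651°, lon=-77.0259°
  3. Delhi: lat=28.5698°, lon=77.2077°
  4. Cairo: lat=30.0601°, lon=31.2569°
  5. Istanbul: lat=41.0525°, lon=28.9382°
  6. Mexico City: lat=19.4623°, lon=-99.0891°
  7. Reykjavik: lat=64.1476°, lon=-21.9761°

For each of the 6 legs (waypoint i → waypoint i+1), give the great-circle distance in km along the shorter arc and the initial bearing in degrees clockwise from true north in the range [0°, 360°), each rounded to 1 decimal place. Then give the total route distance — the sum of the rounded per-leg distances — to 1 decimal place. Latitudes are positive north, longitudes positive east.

Leg 1: φ1=-0.5903175, φ2=-0.2105757, Δφ=0.3797418, Δλ=-3.9838484 rad; a=sin²(Δφ/2)+cosφ1·cosφ2·sin²(Δλ/2)=0.7122710699; c=2·atan2(√a, √(1-a))=2.009252458; dist=6371·c=12800.947 ≈ 12800.9 km; running total=12800.9 km
Leg 1 bearing: y=sinΔλ·cosφ2=0.72966502, x=cosφ1·sinφ2-sinφ1·cosφ2·cosΔλ=-0.53605310; θ=atan2(y, x)=126.3031° ≈ 126.3°
Leg 2: φ1=-0.2105757, φ2=0.4986371, Δφ=0.7092128, Δλ=2.6918841 rad; a=sin²(Δφ/2)+cosφ1·cosφ2·sin²(Δλ/2)=0.9367028580; c=2·atan2(√a, √(1-a))=2.632948741; dist=6371·c=16774.516 ≈ 16774.5 km; running total=29575.4 km
Leg 2 bearing: y=sinΔλ·cosφ2=0.38177151, x=cosφ1·sinφ2-sinφ1·cosφ2·cosΔλ=0.30234578; θ=atan2(y, x)=51.6224° ≈ 51.6°
Leg 3: φ1=0.4986371, φ2=0.5246477, Δφ=0.0260106, Δλ=-0.8019928 rad; a=sin²(Δφ/2)+cosφ1·cosφ2·sin²(Δλ/2)=0.1159815274; c=2·atan2(√a, √(1-a))=0.695026166; dist=6371·c=4428.012 ≈ 4428.0 km; running total=34003.4 km
Leg 3 bearing: y=sinΔλ·cosφ2=-0.62207242, x=cosφ1·sinφ2-sinφ1·cosφ2·cosΔλ=0.15213531; θ=atan2(y, x)=-76.2574° <0 so +360° → 283.7426° ≈ 283.7°
Leg 4: φ1=0.5246477, φ2=0.7165013, Δφ=0.1918536, Δλ=-0.0404689 rad; a=sin²(Δφ/2)+cosφ1·cosφ2·sin²(Δλ/2)=0.0094409509; c=2·atan2(√a, √(1-a))=0.194636194; dist=6371·c=1240.027 ≈ 1240.0 km; running total=35243.4 km
Leg 4 bearing: y=sinΔλ·cosφ2=-0.03050963, x=cosφ1·sinφ2-sinφ1·cosφ2·cosΔλ=0.19098806; θ=atan2(y, x)=-9.0761° <0 so +360° → 350.9239° ≈ 350.9°
Leg 5: φ1=0.7165013, φ2=0.3396812, Δφ=-0.3768201, Δλ=-2.2344979 rad; a=sin²(Δφ/2)+cosφ1·cosφ2·sin²(Δλ/2)=0.6095968068; c=2·atan2(√a, √(1-a))=1.791784235; dist=6371·c=11415.457 ≈ 11415.5 km; running total=46658.9 km
Leg 5 bearing: y=sinΔλ·cosφ2=-0.74270788, x=cosφ1·sinφ2-sinφ1·cosφ2·cosΔλ=0.63272361; θ=atan2(y, x)=-49.5718° <0 so +360° → 310.4282° ≈ 310.4°
Leg 6: φ1=0.3396812, φ2=1.1195868, Δφ=0.7799056, Δλ=1.3458757 rad; a=sin²(Δφ/2)+cosφ1·cosφ2·sin²(Δλ/2)=0.3042314257; c=2·atan2(√a, √(1-a))=1.168494808; dist=6371·c=7444.480 ≈ 7444.5 km; running total=54103.4 km
Leg 6 bearing: y=sinΔλ·cosφ2=0.42507089, x=cosφ1·sinφ2-sinφ1·cosφ2·cosΔλ=0.81609644; θ=atan2(y, x)=27.5131° ≈ 27.5°

Leg 1: dist=12800.9 km, bearing=126.3°
Leg 2: dist=16774.5 km, bearing=51.6°
Leg 3: dist=4428.0 km, bearing=283.7°
Leg 4: dist=1240.0 km, bearing=350.9°
Leg 5: dist=11415.5 km, bearing=310.4°
Leg 6: dist=7444.5 km, bearing=27.5°
Total: 54103.4 km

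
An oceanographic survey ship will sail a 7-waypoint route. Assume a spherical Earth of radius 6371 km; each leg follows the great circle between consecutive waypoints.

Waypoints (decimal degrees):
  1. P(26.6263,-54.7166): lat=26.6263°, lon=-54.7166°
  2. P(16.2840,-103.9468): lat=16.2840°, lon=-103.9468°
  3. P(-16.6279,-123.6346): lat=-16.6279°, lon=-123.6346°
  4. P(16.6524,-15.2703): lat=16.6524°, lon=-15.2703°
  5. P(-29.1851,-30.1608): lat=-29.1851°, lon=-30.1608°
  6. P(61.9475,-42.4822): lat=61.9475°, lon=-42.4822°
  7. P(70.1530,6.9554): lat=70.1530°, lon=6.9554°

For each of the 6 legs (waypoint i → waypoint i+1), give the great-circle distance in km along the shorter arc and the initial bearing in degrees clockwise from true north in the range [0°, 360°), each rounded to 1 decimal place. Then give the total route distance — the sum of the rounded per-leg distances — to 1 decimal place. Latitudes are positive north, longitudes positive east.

Leg 1: dist=5191.1 km, bearing=267.6°
Leg 2: dist=4248.8 km, bearing=211.5°
Leg 3: dist=12430.6 km, bearing=78.3°
Leg 4: dist=5341.8 km, bearing=197.6°
Leg 5: dist=10193.8 km, bearing=354.2°
Leg 6: dist=2329.0 km, bearing=46.2°
Total: 39735.1 km

Leg 1: φ1=0.4647166, φ2=0.2842094, Δφ=-0.1805072, Δλ=-0.8592291 rad; a=sin²(Δφ/2)+cosφ1·cosφ2·sin²(Δλ/2)=0.1569924213; c=2·atan2(√a, √(1-a))=0.814798306; dist=6371·c=5191.080 ≈ 5191.1 km; running total=5191.1 km
Leg 1 bearing: y=sinΔλ·cosφ2=-0.72695766, x=cosφ1·sinφ2-sinφ1·cosφ2·cosΔλ=-0.03026168; θ=atan2(y, x)=-92.3837° <0 so +360° → 267.6163° ≈ 267.6°
Leg 2: φ1=0.2842094, φ2=-0.2902116, Δφ=-0.5744210, Δλ=-0.3436169 rad; a=sin²(Δφ/2)+cosφ1·cosφ2·sin²(Δλ/2)=0.1071295576; c=2·atan2(√a, √(1-a))=0.666903344; dist=6371·c=4248.841 ≈ 4248.8 km; running total=9439.9 km
Leg 2 bearing: y=sinΔλ·cosφ2=-0.32280697, x=cosφ1·sinφ2-sinφ1·cosφ2·cosΔλ=-0.52764280; θ=atan2(y, x)=-148.5421° <0 so +360° → 211.4579° ≈ 211.5°
Leg 3: φ1=-0.2902116, φ2=0.2906392, Δφ=0.5808508, Δλ=1.8913138 rad; a=sin²(Δφ/2)+cosφ1·cosφ2·sin²(Δλ/2)=0.6856121469; c=2·atan2(√a, √(1-a))=1.951123511; dist=6371·c=12430.608 ≈ 12430.6 km; running total=21870.5 km
Leg 3 bearing: y=sinΔλ·cosφ2=0.90926925, x=cosφ1·sinφ2-sinφ1·cosφ2·cosΔλ=0.18820720; θ=atan2(y, x)=78.3056° ≈ 78.3°
Leg 4: φ1=0.2906392, φ2=-0.5093761, Δφ=-0.8000153, Δλ=-0.2598883 rad; a=sin²(Δφ/2)+cosφ1·cosφ2·sin²(Δλ/2)=0.1656964026; c=2·atan2(√a, √(1-a))=0.838462137; dist=6371·c=5341.842 ≈ 5341.8 km; running total=27212.3 km
Leg 4 bearing: y=sinΔλ·cosφ2=-0.22434961, x=cosφ1·sinφ2-sinφ1·cosφ2·cosΔλ=-0.70896521; θ=atan2(y, x)=-162.4402° <0 so +360° → 197.5598° ≈ 197.6°
Leg 5: φ1=-0.5093761, φ2=1.0811878, Δφ=1.5905639, Δλ=-0.2150490 rad; a=sin²(Δφ/2)+cosφ1·cosφ2·sin²(Δλ/2)=0.5146117929; c=2·atan2(√a, √(1-a))=1.600024074; dist=6371·c=10193.753 ≈ 10193.8 km; running total=37406.1 km
Leg 5 bearing: y=sinΔλ·cosφ2=-0.10035563, x=cosφ1·sinφ2-sinφ1·cosφ2·cosΔλ=0.99452236; θ=atan2(y, x)=-5.7621° <0 so +360° → 354.2379° ≈ 354.2°
Leg 6: φ1=1.0811878, φ2=1.2244008, Δφ=0.1432130, Δλ=0.8628489 rad; a=sin²(Δφ/2)+cosφ1·cosφ2·sin²(Δλ/2)=0.0330380400; c=2·atan2(√a, √(1-a))=0.365559449; dist=6371·c=2328.979 ≈ 2329.0 km; running total=39735.1 km
Leg 6 bearing: y=sinΔλ·cosφ2=0.25792485, x=cosφ1·sinφ2-sinφ1·cosφ2·cosΔλ=0.24750936; θ=atan2(y, x)=46.1805° ≈ 46.2°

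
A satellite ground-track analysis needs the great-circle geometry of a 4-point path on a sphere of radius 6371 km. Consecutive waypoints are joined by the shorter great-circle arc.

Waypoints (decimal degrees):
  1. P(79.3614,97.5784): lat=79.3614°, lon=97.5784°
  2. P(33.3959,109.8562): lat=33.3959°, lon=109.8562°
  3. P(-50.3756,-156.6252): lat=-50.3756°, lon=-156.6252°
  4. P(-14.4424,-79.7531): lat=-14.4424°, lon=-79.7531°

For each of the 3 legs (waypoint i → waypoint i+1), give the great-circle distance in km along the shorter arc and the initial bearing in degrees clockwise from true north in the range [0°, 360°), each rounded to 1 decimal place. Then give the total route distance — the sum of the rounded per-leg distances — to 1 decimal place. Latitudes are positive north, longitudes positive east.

Leg 1: φ1=1.3851177, φ2=0.5828684, Δφ=-0.8022493, Δλ=0.2142880 rad; a=sin²(Δφ/2)+cosφ1·cosφ2·sin²(Δλ/2)=0.1542169508; c=2·atan2(√a, √(1-a))=0.807141347; dist=6371·c=5142.298 ≈ 5142.3 km; running total=5142.3 km
Leg 1 bearing: y=sinΔλ·cosφ2=0.17754028, x=cosφ1·sinφ2-sinφ1·cosφ2·cosΔλ=-0.70015411; θ=atan2(y, x)=165.7712° ≈ 165.8°
Leg 2: φ1=0.5828684, φ2=-0.8792201, Δφ=-1.4620885, Δλ=-4.6509778 rad; a=sin²(Δφ/2)+cosφ1·cosφ2·sin²(Δλ/2)=0.7283175511; c=2·atan2(√a, √(1-a))=2.045005584; dist=6371·c=13028.731 ≈ 13028.7 km; running total=18171.0 km
Leg 2 bearing: y=sinΔλ·cosφ2=0.63654985, x=cosφ1·sinφ2-sinφ1·cosφ2·cosΔλ=-0.62152125; θ=atan2(y, x)=134.3156° ≈ 134.3°
Leg 3: φ1=-0.8792201, φ2=-0.2520674, Δφ=0.6271527, Δλ=1.3416712 rad; a=sin²(Δφ/2)+cosφ1·cosφ2·sin²(Δλ/2)=0.3338121334; c=2·atan2(√a, √(1-a))=1.231974924; dist=6371·c=7848.912 ≈ 7848.9 km; running total=26019.9 km
Leg 3 bearing: y=sinΔλ·cosφ2=0.94309023, x=cosφ1·sinφ2-sinφ1·cosφ2·cosΔλ=0.01035366; θ=atan2(y, x)=89.3710° ≈ 89.4°

Leg 1: dist=5142.3 km, bearing=165.8°
Leg 2: dist=13028.7 km, bearing=134.3°
Leg 3: dist=7848.9 km, bearing=89.4°
Total: 26019.9 km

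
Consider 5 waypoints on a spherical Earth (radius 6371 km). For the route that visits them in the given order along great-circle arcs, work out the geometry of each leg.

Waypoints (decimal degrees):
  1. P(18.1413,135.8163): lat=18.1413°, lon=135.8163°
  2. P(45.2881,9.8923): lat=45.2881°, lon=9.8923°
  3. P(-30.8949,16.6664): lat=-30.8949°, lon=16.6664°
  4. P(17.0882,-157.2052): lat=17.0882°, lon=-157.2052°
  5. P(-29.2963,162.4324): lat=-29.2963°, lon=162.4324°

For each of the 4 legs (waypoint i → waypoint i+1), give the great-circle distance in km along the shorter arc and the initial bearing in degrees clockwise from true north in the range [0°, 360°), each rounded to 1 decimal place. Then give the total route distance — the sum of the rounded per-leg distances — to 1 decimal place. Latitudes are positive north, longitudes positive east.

Leg 1: φ1=0.3166254, φ2=0.7904265, Δφ=0.4738010, Δλ=-2.1977884 rad; a=sin²(Δφ/2)+cosφ1·cosφ2·sin²(Δλ/2)=0.5854939346; c=2·atan2(√a, √(1-a))=1.742628544; dist=6371·c=11102.286 ≈ 11102.3 km; running total=11102.3 km
Leg 1 bearing: y=sinΔλ·cosφ2=-0.56972572, x=cosφ1·sinφ2-sinφ1·cosφ2·cosΔλ=0.80385058; θ=atan2(y, x)=-35.3269° <0 so +360° → 324.6731° ≈ 324.7°
Leg 2: φ1=0.7904265, φ2=-0.5392177, Δφ=-1.3296442, Δλ=0.1182303 rad; a=sin²(Δφ/2)+cosφ1·cosφ2·sin²(Δλ/2)=0.3826965016; c=2·atan2(√a, √(1-a))=1.333982065; dist=6371·c=8498.800 ≈ 8498.8 km; running total=19601.1 km
Leg 2 bearing: y=sinΔλ·cosφ2=0.10121852, x=cosφ1·sinφ2-sinφ1·cosφ2·cosΔλ=-0.96680627; θ=atan2(y, x)=174.0233° ≈ 174.0°
Leg 3: φ1=-0.5392177, φ2=0.2982454, Δφ=0.8374631, Δλ=-3.0346319 rad; a=sin²(Δφ/2)+cosφ1·cosφ2·sin²(Δλ/2)=0.9832094496; c=2·atan2(√a, √(1-a))=2.881705175; dist=6371·c=18359.344 ≈ 18359.3 km; running total=37960.4 km
Leg 3 bearing: y=sinΔλ·cosφ2=-0.10204399, x=cosφ1·sinφ2-sinφ1·cosφ2·cosΔλ=-0.23584218; θ=atan2(y, x)=-156.6029° <0 so +360° → 203.3971° ≈ 203.4°
Leg 4: φ1=0.2982454, φ2=-0.5113169, Δφ=-0.8095622, Δλ=5.5787285 rad; a=sin²(Δφ/2)+cosφ1·cosφ2·sin²(Δλ/2)=0.2543059989; c=2·atan2(√a, √(1-a))=1.057113608; dist=6371·c=6734.871 ≈ 6734.9 km; running total=44695.3 km
Leg 4 bearing: y=sinΔλ·cosφ2=-0.56478997, x=cosφ1·sinφ2-sinφ1·cosφ2·cosΔλ=-0.66298576; θ=atan2(y, x)=-139.5727° <0 so +360° → 220.4273° ≈ 220.4°

Leg 1: dist=11102.3 km, bearing=324.7°
Leg 2: dist=8498.8 km, bearing=174.0°
Leg 3: dist=18359.3 km, bearing=203.4°
Leg 4: dist=6734.9 km, bearing=220.4°
Total: 44695.3 km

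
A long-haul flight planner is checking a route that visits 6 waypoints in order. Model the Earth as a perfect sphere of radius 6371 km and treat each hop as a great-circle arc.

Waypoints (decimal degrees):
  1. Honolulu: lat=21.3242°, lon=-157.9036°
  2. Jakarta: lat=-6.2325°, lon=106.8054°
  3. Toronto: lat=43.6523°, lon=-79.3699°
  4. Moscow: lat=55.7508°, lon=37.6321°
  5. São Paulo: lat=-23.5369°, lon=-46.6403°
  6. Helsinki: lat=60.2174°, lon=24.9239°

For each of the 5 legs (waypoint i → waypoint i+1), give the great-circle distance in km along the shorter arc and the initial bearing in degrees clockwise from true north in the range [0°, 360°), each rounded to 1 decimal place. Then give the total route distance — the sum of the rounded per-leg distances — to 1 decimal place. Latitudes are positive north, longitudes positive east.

Leg 1: φ1=0.3721775, φ2=-0.1087776, Δφ=-0.4809551, Δλ=4.6200436 rad; a=sin²(Δφ/2)+cosφ1·cosφ2·sin²(Δλ/2)=0.5624358621; c=2·atan2(√a, √(1-a))=1.695994869; dist=6371·c=10805.183 ≈ 10805.2 km; running total=10805.2 km
Leg 1 bearing: y=sinΔλ·cosφ2=-0.98985392, x=cosφ1·sinφ2-sinφ1·cosφ2·cosΔλ=-0.06779576; θ=atan2(y, x)=-93.9181° <0 so +360° → 266.0819° ≈ 266.1°
Leg 2: φ1=-0.1087776, φ2=0.7618764, Δφ=0.8706540, Δλ=-3.2493720 rad; a=sin²(Δφ/2)+cosφ1·cosφ2·sin²(Δλ/2)=0.8950155449; c=2·atan2(√a, √(1-a))=2.481656035; dist=6371·c=15810.631 ≈ 15810.6 km; running total=26615.8 km
Leg 2 bearing: y=sinΔλ·cosφ2=0.07783198, x=cosφ1·sinφ2-sinφ1·cosφ2·cosΔλ=0.60810613; θ=atan2(y, x)=7.2937° ≈ 7.3°
Leg 3: φ1=0.7618764, φ2=0.9730350, Δφ=0.2111587, Δλ=2.0420701 rad; a=sin²(Δφ/2)+cosφ1·cosφ2·sin²(Δλ/2)=0.3071478469; c=2·atan2(√a, √(1-a))=1.174825252; dist=6371·c=7484.812 ≈ 7484.8 km; running total=34100.6 km
Leg 3 bearing: y=sinΔλ·cosφ2=0.50144366, x=cosφ1·sinφ2-sinφ1·cosφ2·cosΔλ=0.77445881; θ=atan2(y, x)=32.9221° ≈ 32.9°
Leg 4: φ1=0.9730350, φ2=-0.4107964, Δφ=-1.3838314, Δλ=-1.4708308 rad; a=sin²(Δφ/2)+cosφ1·cosφ2·sin²(Δλ/2)=0.6392998800; c=2·atan2(√a, √(1-a))=1.853132162; dist=6371·c=11806.305 ≈ 11806.3 km; running total=45906.9 km
Leg 4 bearing: y=sinΔλ·cosφ2=-0.91222604, x=cosφ1·sinφ2-sinφ1·cosφ2·cosΔλ=-0.30037614; θ=atan2(y, x)=-108.2256° <0 so +360° → 251.7744° ≈ 251.8°
Leg 5: φ1=-0.4107964, φ2=1.0509919, Δφ=1.4617883, Δλ=1.2490309 rad; a=sin²(Δφ/2)+cosφ1·cosφ2·sin²(Δλ/2)=0.6012906808; c=2·atan2(√a, √(1-a))=1.774789551; dist=6371·c=11307.184 ≈ 11307.2 km; running total=57214.1 km
Leg 5 bearing: y=sinΔλ·cosφ2=0.47121854, x=cosφ1·sinφ2-sinφ1·cosφ2·cosΔλ=0.85843688; θ=atan2(y, x)=28.7635° ≈ 28.8°

Leg 1: dist=10805.2 km, bearing=266.1°
Leg 2: dist=15810.6 km, bearing=7.3°
Leg 3: dist=7484.8 km, bearing=32.9°
Leg 4: dist=11806.3 km, bearing=251.8°
Leg 5: dist=11307.2 km, bearing=28.8°
Total: 57214.1 km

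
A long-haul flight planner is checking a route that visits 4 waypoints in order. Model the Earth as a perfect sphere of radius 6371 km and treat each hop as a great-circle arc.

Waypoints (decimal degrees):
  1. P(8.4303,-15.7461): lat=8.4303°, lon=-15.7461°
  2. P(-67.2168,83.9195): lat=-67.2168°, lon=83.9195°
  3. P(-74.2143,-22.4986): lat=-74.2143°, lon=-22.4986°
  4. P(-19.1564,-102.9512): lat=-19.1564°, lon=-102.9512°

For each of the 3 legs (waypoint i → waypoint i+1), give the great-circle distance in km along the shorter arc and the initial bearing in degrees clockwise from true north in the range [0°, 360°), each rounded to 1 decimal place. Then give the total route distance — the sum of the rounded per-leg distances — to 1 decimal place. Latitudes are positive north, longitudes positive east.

Leg 1: φ1=0.1471365, φ2=-1.1731545, Δφ=-1.3202910, Δλ=1.7394929 rad; a=sin²(Δφ/2)+cosφ1·cosφ2·sin²(Δλ/2)=0.5997412435; c=2·atan2(√a, √(1-a))=1.771626092; dist=6371·c=11287.030 ≈ 11287.0 km; running total=11287.0 km
Leg 1 bearing: y=sinΔλ·cosφ2=0.38174811, x=cosφ1·sinφ2-sinφ1·cosφ2·cosΔλ=-0.90248275; θ=atan2(y, x)=157.0718° ≈ 157.1°
Leg 2: φ1=-1.1731545, φ2=-1.2952839, Δφ=-0.1221294, Δλ=-1.8573462 rad; a=sin²(Δφ/2)+cosφ1·cosφ2·sin²(Δλ/2)=0.0712851503; c=2·atan2(√a, √(1-a))=0.540542377; dist=6371·c=3443.795 ≈ 3443.8 km; running total=14730.8 km
Leg 2 bearing: y=sinΔλ·cosφ2=-0.26094758, x=cosφ1·sinφ2-sinφ1·cosφ2·cosΔλ=-0.44353204; θ=atan2(y, x)=-149.5300° <0 so +360° → 210.4700° ≈ 210.5°
Leg 3: φ1=-1.2952839, φ2=-0.3343423, Δφ=0.9609416, Δλ=-1.4041628 rad; a=sin²(Δφ/2)+cosφ1·cosφ2·sin²(Δλ/2)=0.3208024531; c=2·atan2(√a, √(1-a))=1.204248108; dist=6371·c=7672.265 ≈ 7672.3 km; running total=22403.1 km
Leg 3 bearing: y=sinΔλ·cosφ2=-0.93154207, x=cosφ1·sinφ2-sinφ1·cosφ2·cosΔλ=0.06150063; θ=atan2(y, x)=-86.2228° <0 so +360° → 273.7772° ≈ 273.8°

Leg 1: dist=11287.0 km, bearing=157.1°
Leg 2: dist=3443.8 km, bearing=210.5°
Leg 3: dist=7672.3 km, bearing=273.8°
Total: 22403.1 km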